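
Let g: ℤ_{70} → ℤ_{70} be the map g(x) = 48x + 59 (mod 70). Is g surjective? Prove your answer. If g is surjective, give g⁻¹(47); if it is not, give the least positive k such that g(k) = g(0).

35

Recall that surjectivity means every element of the codomain has a preimage under g.
Since gcd(48, 70) = 2, we have 48x ≡ 0 (mod 2) for all x, so g(x) ≡ 1 (mod 2).
But 0 ≢ 1 (mod 2), so 0 ∈ ℤ_{70} has no preimage. Hence g is not surjective.
Since g is not surjective, we find the least positive k with g(k) = g(0): this means 48k ≡ 0 (mod 70), i.e. 70 ∣ 48k. Since gcd(48, 70) = 2, dividing through by 2 this holds exactly when 35 ∣ 24k, and as gcd(24, 35) = 1, exactly when 35 ∣ k.
The smallest positive such k is 35.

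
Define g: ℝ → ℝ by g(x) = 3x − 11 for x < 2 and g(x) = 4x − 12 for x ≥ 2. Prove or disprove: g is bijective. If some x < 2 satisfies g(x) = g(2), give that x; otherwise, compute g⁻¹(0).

3

Both pieces are strictly increasing (slopes 3 and 4), so each is injective on its own interval.
The left piece maps (−∞, 2) onto (−∞, −5); the right piece maps [2, ∞) onto [−4, ∞).
The images leave a gap (−5 has no preimage), so g is not surjective, hence not bijective.
Because the two images are disjoint, no x < 2 has g(x) = g(2), so we compute g⁻¹(0): 0 lies in [−4, ∞), so solve 4x − 12 = 0: x = (0 + 12)/4 = 3.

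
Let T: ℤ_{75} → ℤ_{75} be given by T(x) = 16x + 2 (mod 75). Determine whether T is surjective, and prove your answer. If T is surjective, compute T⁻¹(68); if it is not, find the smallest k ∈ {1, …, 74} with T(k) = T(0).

51

Since gcd(16, 75) = 1, 16 is invertible modulo 75. Euclid's algorithm: 75 = 4·16 + 11, 16 = 1·11 + 5, 11 = 2·5 + 1; back-substituting gives 1 = 61·16 − 13·75, so 16⁻¹ ≡ 61 (mod 75).
For any y ∈ ℤ_{75}, x = 61(y − 2) mod 75 satisfies T(x) = 16·61(y − 2) + 2 ≡ y (since 16·61 ≡ 1 mod 75). So every y has a preimage.
Thus T is surjective.
Since T is surjective, we find T⁻¹(68): we need 16x ≡ 68 − 2 ≡ 66 (mod 75). Using 16⁻¹ = 61: x ≡ 61·66 = 4026 = 53·75 + 51, so x = 51.
Check: T(51) = 16·51 + 2 = 818 = 10·75 + 68 ≡ 68 (mod 75).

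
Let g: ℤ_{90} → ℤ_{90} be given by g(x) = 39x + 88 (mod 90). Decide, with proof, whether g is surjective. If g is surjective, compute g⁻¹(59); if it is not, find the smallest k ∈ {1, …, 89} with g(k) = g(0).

30

By definition, g is surjective if every y in the codomain equals g(x) for some x in the domain.
Since gcd(39, 90) = 3, we have 39x ≡ 0 (mod 3) for all x, so g(x) ≡ 1 (mod 3).
But 0 ≢ 1 (mod 3), so 0 ∈ ℤ_{90} has no preimage. Hence g is not surjective.
Since g is not surjective, we find the least positive k with g(k) = g(0): this means 39k ≡ 0 (mod 90), i.e. 90 ∣ 39k. Since gcd(39, 90) = 3, dividing through by 3 this holds exactly when 30 ∣ 13k, and as gcd(13, 30) = 1, exactly when 30 ∣ k.
The smallest positive such k is 30.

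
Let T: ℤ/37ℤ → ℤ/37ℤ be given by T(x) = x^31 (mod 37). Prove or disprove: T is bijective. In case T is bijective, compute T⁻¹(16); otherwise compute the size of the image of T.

Since 37 is prime, the nonzero elements of ℤ/37ℤ form a cyclic group of order 36.
As gcd(31, 36) = 1, raising to the 31st power is a bijection on this group: if x_1^31 ≡ x_2^31 then (x_1x_2^{−1})^31 = 1, and the only element of order dividing gcd(31, 36) = 1 is 1, so x_1 = x_2.
With T(0) = 0 this makes T injective on all of ℤ/37ℤ, hence bijective (finite equal-size domain and codomain). In particular T is bijective.
Since T is bijective, we find the preimage of 16. The inverse of x ↦ x^31 on (ℤ/37ℤ)^× is x ↦ x^7, because 31·7 = 217 = 6·36 + 1 ≡ 1 (mod 36) and x^{36} = 1 for x ≠ 0 (Fermat). So T⁻¹(16) = 16^7 mod 37.
Repeated squaring mod 37: 16^1 ≡ 16, 16^2 ≡ 16² = 256 ≡ 34, 16^4 ≡ 34² = 1156 ≡ 9. Since 7 = 4 + 2 + 1, 16^7 ≡ 9·34·16: 9·34 = 306 ≡ 10, then 10·16 = 160 ≡ 12. So 16^7 ≡ 12 (mod 37).
Hence T⁻¹(16) = 12.

12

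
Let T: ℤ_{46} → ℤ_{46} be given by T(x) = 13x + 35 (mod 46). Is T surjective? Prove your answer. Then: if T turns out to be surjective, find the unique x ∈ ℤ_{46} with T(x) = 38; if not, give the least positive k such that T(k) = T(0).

Since gcd(13, 46) = 1, 13 is invertible modulo 46. Euclid's algorithm: 46 = 3·13 + 7, 13 = 1·7 + 6, 7 = 1·6 + 1; back-substituting gives 1 = 39·13 − 11·46, so 13⁻¹ ≡ 39 (mod 46).
Then y ↦ 39(y − 35) is a two-sided inverse to T, so every y ∈ ℤ_{46} has a preimage.
Hence T is surjective.
Since T is surjective, we find T⁻¹(38): we need 13x ≡ 38 − 35 ≡ 3 (mod 46). Using 13⁻¹ = 39: x ≡ 39·3 = 117 = 2·46 + 25, so x = 25.
Check: T(25) = 13·25 + 35 = 360 = 7·46 + 38 ≡ 38 (mod 46).

25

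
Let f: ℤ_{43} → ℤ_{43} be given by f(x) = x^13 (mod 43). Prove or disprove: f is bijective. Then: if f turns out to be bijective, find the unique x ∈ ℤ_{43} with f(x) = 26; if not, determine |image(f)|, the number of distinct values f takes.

Since 43 is prime, the nonzero elements of ℤ_{43} form a cyclic group of order 42.
As gcd(13, 42) = 1, raising to the 13th power is a bijection on this group: if s^13 ≡ t^13 then (st^{−1})^13 = 1, and the only element of order dividing gcd(13, 42) = 1 is 1, so s = t.
With f(0) = 0 this makes f injective on all of ℤ_{43}, hence bijective (finite equal-size domain and codomain). In particular f is bijective.
Since f is bijective, we find the preimage of 26. The inverse of x ↦ x^13 on (ℤ_{43})^× is x ↦ x^13, because 13·13 = 169 = 4·42 + 1 ≡ 1 (mod 42) and x^{42} = 1 for x ≠ 0 (Fermat). So f⁻¹(26) = 26^13 mod 43.
Repeated squaring mod 43: 26^1 ≡ 26, 26^2 ≡ 26² = 676 ≡ 31, 26^4 ≡ 31² = 961 ≡ 15, 26^8 ≡ 15² = 225 ≡ 10. Since 13 = 8 + 4 + 1, 26^13 ≡ 10·15·26: 10·15 = 150 ≡ 21, then 21·26 = 546 ≡ 30. So 26^13 ≡ 30 (mod 43).
Hence f⁻¹(26) = 30.

30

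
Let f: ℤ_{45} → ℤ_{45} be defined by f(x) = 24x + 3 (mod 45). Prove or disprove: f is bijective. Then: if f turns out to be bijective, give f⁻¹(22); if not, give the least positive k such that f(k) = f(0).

15

Recall: injectivity means: for all s, t in the domain, f(s) = f(t) implies s = t.
We have gcd(24, 45) = 3 > 1. Taking s = 0 and t = 15: f(0) = 3 and f(15) = 24·15 + 3 = 363 ≡ 3 (mod 45).
So f(0) = f(15) while 0 ≠ 15, thus f is not injective, hence not bijective.
Since f is not bijective, we find the least positive k with f(k) = f(0): this means 24k ≡ 0 (mod 45), i.e. 45 ∣ 24k. Since gcd(24, 45) = 3, dividing through by 3 this holds exactly when 15 ∣ 8k, and as gcd(8, 15) = 1, exactly when 15 ∣ k.
The smallest positive such k is 15.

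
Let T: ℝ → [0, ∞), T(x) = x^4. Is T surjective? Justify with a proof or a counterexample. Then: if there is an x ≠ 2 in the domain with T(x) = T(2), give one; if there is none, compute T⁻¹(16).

For any y ∈ [0, ∞), x = y^{1/4} ∈ ℝ satisfies x^4 = y, so T is surjective.
For the follow-up, such an x exists: taking x = −2 ∈ ℝ gives T(−2) = 16 = T(2) with −2 ≠ 2.

-2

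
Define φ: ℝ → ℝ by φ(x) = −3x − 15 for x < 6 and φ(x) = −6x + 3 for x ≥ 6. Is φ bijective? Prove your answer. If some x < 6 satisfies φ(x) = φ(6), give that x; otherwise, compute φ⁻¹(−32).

17/3

Both pieces are strictly decreasing (slopes −3 and −6), so each is injective on its own interval.
The left piece maps (−∞, 6) onto (−33, ∞); the right piece maps [6, ∞) onto (−∞, −33].
Since −33 = −33, the images partition ℝ: φ is injective and surjective, hence bijective.
Because the two images are disjoint, no x < 6 has φ(x) = φ(6), so we compute φ⁻¹(−32): −32 lies in (−33, ∞), so solve −3x − 15 = −32: x = (−32 + 15)/(−3) = 17/3.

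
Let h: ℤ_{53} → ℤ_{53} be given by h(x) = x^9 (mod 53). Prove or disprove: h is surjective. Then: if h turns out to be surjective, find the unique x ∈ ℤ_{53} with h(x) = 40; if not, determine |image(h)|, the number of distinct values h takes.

Since 53 is prime, the nonzero elements of ℤ_{53} form a cyclic group of order 52.
As gcd(9, 52) = 1, raising to the 9th power is a bijection on this group: if a^9 ≡ b^9 then (ab^{−1})^9 = 1, and the only element of order dividing gcd(9, 52) = 1 is 1, so a = b.
With h(0) = 0 this makes h injective on all of ℤ_{53}, hence bijective (finite equal-size domain and codomain). In particular h is surjective.
Since h is surjective, we find the preimage of 40. The inverse of x ↦ x^9 on (ℤ_{53})^× is x ↦ x^29, because 9·29 = 261 = 5·52 + 1 ≡ 1 (mod 52) and x^{52} = 1 for x ≠ 0 (Fermat). So h⁻¹(40) = 40^29 mod 53.
Repeated squaring mod 53: 40^1 ≡ 40, 40^2 ≡ 40² = 1600 ≡ 10, 40^4 ≡ 10² = 100 ≡ 47, 40^8 ≡ 47² = 2209 ≡ 36, 40^16 ≡ 36² = 1296 ≡ 24. Since 29 = 16 + 8 + 4 + 1, 40^29 ≡ 24·36·47·40: 24·36 = 864 ≡ 16, then 16·47 = 752 ≡ 10, then 10·40 = 400 ≡ 29. So 40^29 ≡ 29 (mod 53).
Hence h⁻¹(40) = 29.

29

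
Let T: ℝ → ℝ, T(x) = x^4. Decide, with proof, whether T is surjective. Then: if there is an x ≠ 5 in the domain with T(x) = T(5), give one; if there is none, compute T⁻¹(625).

Since 4 is even, x^4 ≥ 0 for all x ∈ ℝ, so −1 ∈ ℝ has no preimage. So T is not surjective.
For the follow-up, such an x exists: taking x = −5 ∈ ℝ gives T(−5) = 625 = T(5) with −5 ≠ 5.

-5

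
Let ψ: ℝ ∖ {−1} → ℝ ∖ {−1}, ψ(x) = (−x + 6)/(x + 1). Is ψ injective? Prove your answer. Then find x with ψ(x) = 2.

Suppose ψ(a) = ψ(b). Cross-multiplying: (−a + 6)(b + 1) = (−b + 6)(a + 1).
Expanding both sides and cancelling the symmetric terms leaves −7·(a − b) = 0. Since −7 ≠ 0, a = b. So ψ is injective.
Solving ψ(x) = 2: cross-multiplying gives −x + 6 = 2(x + 1), which rearranges to −3x = −4, so x = 4/3.

4/3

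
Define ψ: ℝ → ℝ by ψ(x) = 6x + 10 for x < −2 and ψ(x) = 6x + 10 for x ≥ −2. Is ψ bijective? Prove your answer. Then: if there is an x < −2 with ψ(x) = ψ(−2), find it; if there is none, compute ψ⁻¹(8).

-1/3

Both pieces are strictly increasing (slopes 6 and 6), so each is injective on its own interval.
The left piece maps (−∞, −2) onto (−∞, −2); the right piece maps [−2, ∞) onto [−2, ∞).
Since −2 = −2, the images partition ℝ: ψ is injective and surjective, hence bijective.
Because the two images are disjoint, no x < −2 has ψ(x) = ψ(−2), so we compute ψ⁻¹(8): 8 lies in [−2, ∞), so solve 6x + 10 = 8: x = (8 − 10)/6 = −1/3.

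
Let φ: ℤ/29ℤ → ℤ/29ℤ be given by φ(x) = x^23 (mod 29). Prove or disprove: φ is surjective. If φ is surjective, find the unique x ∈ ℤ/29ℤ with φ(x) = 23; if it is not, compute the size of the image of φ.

Since 29 is prime, the nonzero elements of ℤ/29ℤ form a cyclic group of order 28.
As gcd(23, 28) = 1, raising to the 23rd power is a bijection on this group: if a^23 ≡ b^23 then (ab^{−1})^23 = 1, and the only element of order dividing gcd(23, 28) = 1 is 1, so a = b.
With φ(0) = 0 this makes φ injective on all of ℤ/29ℤ, hence bijective (finite equal-size domain and codomain). In particular φ is surjective.
Since φ is surjective, we find the preimage of 23. The inverse of x ↦ x^23 on (ℤ/29ℤ)^× is x ↦ x^11, because 23·11 = 253 = 9·28 + 1 ≡ 1 (mod 28) and x^{28} = 1 for x ≠ 0 (Fermat). So φ⁻¹(23) = 23^11 mod 29.
Repeated squaring mod 29: 23^1 ≡ 23, 23^2 ≡ 23² = 529 ≡ 7, 23^4 ≡ 7² = 49 ≡ 20, 23^8 ≡ 20² = 400 ≡ 23. Since 11 = 8 + 2 + 1, 23^11 ≡ 23·7·23: 23·7 = 161 ≡ 16, then 16·23 = 368 ≡ 20. So 23^11 ≡ 20 (mod 29).
Hence φ⁻¹(23) = 20.

20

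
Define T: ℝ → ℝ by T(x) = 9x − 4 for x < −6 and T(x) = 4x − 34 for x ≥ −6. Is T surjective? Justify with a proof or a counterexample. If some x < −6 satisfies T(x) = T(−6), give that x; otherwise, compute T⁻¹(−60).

-56/9

Both pieces are strictly increasing (slopes 9 and 4), so each is injective on its own interval.
The left piece maps (−∞, −6) onto (−∞, −58); the right piece maps [−6, ∞) onto [−58, ∞).
These images together cover ℝ, so T is surjective.
Because the two images are disjoint, no x < −6 has T(x) = T(−6), so we compute T⁻¹(−60): −60 lies in (−∞, −58), so solve 9x − 4 = −60: x = (−60 + 4)/9 = −56/9.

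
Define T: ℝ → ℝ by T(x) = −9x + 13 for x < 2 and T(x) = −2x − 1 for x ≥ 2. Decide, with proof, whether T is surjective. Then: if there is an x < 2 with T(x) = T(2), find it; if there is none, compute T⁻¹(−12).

11/2

Both pieces are strictly decreasing (slopes −9 and −2), so each is injective on its own interval.
The left piece maps (−∞, 2) onto (−5, ∞); the right piece maps [2, ∞) onto (−∞, −5].
These images together cover ℝ, so T is surjective.
Because the two images are disjoint, no x < 2 has T(x) = T(2), so we compute T⁻¹(−12): −12 lies in (−∞, −5], so solve −2x − 1 = −12: x = (−12 + 1)/(−2) = 11/2.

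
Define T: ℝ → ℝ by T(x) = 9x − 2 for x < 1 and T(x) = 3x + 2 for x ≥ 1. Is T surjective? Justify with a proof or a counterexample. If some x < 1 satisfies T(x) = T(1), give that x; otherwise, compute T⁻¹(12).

Both pieces are strictly increasing (slopes 9 and 3), so each is injective on its own interval.
The left piece maps (−∞, 1) onto (−∞, 7); the right piece maps [1, ∞) onto [5, ∞).
The union (−∞, 7) ∪ [5, ∞) covers ℝ, so T is surjective.
For the follow-up: the images overlap, so an x < 1 with T(x) = T(1) exists. T(1) = 5; solving 9x − 2 = 5 for x < 1 gives x = (5 + 2)/9 = 7/9.

7/9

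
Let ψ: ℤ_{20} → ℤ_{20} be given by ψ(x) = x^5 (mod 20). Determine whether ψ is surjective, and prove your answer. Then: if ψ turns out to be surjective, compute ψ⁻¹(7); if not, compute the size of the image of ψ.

15

ψ(0) = 0^5 = 0.
ψ(10): Repeated squaring mod 20: 10^1 ≡ 10, 10^2 ≡ 10² = 100 ≡ 0, 10^4 ≡ 0² = 0. Since 5 = 4 + 1, 10^5 ≡ 0·10: 0·10 = 0. So 10^5 ≡ 0 (mod 20).
So ψ(0) = ψ(10) = 0 while 0 ≠ 10, therefore ψ is not injective.
A non-injective map from the 20-element set ℤ_{20} to itself takes at most 19 distinct values, so it cannot be surjective. Therefore ψ is not surjective.
Since ψ is not surjective, we determine |image(ψ)|. Computing x^5 mod 20 for each x (by repeated squaring, reducing mod 20 at every step), the values ψ(0), ψ(1), …, ψ(19) are: 0, 1, 12, 3, 4, 5, 16, 7, 8, 9, 0, 11, 12, 13, 4, 15, 16, 17, 8, 19.
The distinct values are {0, 1, 3, 4, 5, 7, 8, 9, 11, 12, 13, 15, 16, 17, 19}; there are 15 of them.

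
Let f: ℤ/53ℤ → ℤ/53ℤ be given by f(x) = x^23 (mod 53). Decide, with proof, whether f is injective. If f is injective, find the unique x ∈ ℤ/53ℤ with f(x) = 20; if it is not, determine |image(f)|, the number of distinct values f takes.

Since 53 is prime, the nonzero elements of ℤ/53ℤ form a cyclic group of order 52.
As gcd(23, 52) = 1, raising to the 23rd power is a bijection on this group: if s^23 ≡ t^23 then (st^{−1})^23 = 1, and the only element of order dividing gcd(23, 52) = 1 is 1, so s = t.
With f(0) = 0 this makes f injective on all of ℤ/53ℤ, hence bijective (finite equal-size domain and codomain). In particular f is injective.
Since f is injective, we find the preimage of 20. The inverse of x ↦ x^23 on (ℤ/53ℤ)^× is x ↦ x^43, because 23·43 = 989 = 19·52 + 1 ≡ 1 (mod 52) and x^{52} = 1 for x ≠ 0 (Fermat). So f⁻¹(20) = 20^43 mod 53.
Repeated squaring mod 53: 20^1 ≡ 20, 20^2 ≡ 20² = 400 ≡ 29, 20^4 ≡ 29² = 841 ≡ 46, 20^8 ≡ 46² = 2116 ≡ 49, 20^16 ≡ 49² = 2401 ≡ 16, 20^32 ≡ 16² = 256 ≡ 44. Since 43 = 32 + 8 + 2 + 1, 20^43 ≡ 44·49·29·20: 44·49 = 2156 ≡ 36, then 36·29 = 1044 ≡ 37, then 37·20 = 740 ≡ 51. So 20^43 ≡ 51 (mod 53).
Hence f⁻¹(20) = 51.

51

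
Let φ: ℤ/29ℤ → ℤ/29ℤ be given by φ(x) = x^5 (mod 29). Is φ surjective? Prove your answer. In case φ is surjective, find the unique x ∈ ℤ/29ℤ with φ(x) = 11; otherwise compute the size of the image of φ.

Since 29 is prime, the nonzero elements of ℤ/29ℤ form a cyclic group of order 28.
As gcd(5, 28) = 1, raising to the 5th power is a bijection on this group: if s^5 ≡ t^5 then (st^{−1})^5 = 1, and the only element of order dividing gcd(5, 28) = 1 is 1, so s = t.
With φ(0) = 0 this makes φ injective on all of ℤ/29ℤ, hence bijective (finite equal-size domain and codomain). In particular φ is surjective.
Since φ is surjective, we find the preimage of 11. The inverse of x ↦ x^5 on (ℤ/29ℤ)^× is x ↦ x^17, because 5·17 = 85 = 3·28 + 1 ≡ 1 (mod 28) and x^{28} = 1 for x ≠ 0 (Fermat). So φ⁻¹(11) = 11^17 mod 29.
Repeated squaring mod 29: 11^1 ≡ 11, 11^2 ≡ 11² = 121 ≡ 5, 11^4 ≡ 5² = 25, 11^8 ≡ 25² = 625 ≡ 16, 11^16 ≡ 16² = 256 ≡ 24. Since 17 = 16 + 1, 11^17 ≡ 24·11: 24·11 = 264 ≡ 3. So 11^17 ≡ 3 (mod 29).
Hence φ⁻¹(11) = 3.

3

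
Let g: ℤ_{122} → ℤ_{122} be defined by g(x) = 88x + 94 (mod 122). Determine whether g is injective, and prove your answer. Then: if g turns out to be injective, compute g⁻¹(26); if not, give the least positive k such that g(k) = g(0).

Recall that g is injective if g(x_1) = g(x_2) implies x_1 = x_2.
We have gcd(88, 122) = 2 > 1. Taking x_1 = 0 and x_2 = 61: g(0) = 94 and g(61) = 88·61 + 94 = 5462 ≡ 94 (mod 122).
So g(0) = g(61) while 0 ≠ 61, so g is not injective.
Since g is not injective, we find the least positive k with g(k) = g(0): this means 88k ≡ 0 (mod 122), i.e. 122 ∣ 88k. Since gcd(88, 122) = 2, dividing through by 2 this holds exactly when 61 ∣ 44k, and as gcd(44, 61) = 1, exactly when 61 ∣ k.
The smallest positive such k is 61.

61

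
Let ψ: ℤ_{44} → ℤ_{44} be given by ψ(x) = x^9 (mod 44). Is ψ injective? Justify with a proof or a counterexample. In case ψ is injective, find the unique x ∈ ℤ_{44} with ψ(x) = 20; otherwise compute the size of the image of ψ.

ψ(0) = 0^9 = 0.
ψ(22): Repeated squaring mod 44: 22^1 ≡ 22, 22^2 ≡ 22² = 484 ≡ 0, 22^4 ≡ 0² = 0, 22^8 ≡ 0² = 0. Since 9 = 8 + 1, 22^9 ≡ 0·22: 0·22 = 0. So 22^9 ≡ 0 (mod 44).
So ψ(0) = ψ(22) = 0 while 0 ≠ 22, therefore ψ is not injective.
Since ψ is not injective, we determine |image(ψ)|. Computing x^9 mod 44 for each x (by repeated squaring, reducing mod 44 at every step), the values ψ(0), ψ(1), …, ψ(43) are: 0, 1, 28, 15, 36, 9, 24, 19, 40, 5, 32, 11, 12, 17, 4, 3, 20, 13, 8, 7, 16, 21, 0, 23, 28, 37, 36, 31, 24, 41, 40, 27, 32, 33, 12, 39, 4, 25, 20, 35, 8, 29, 16, 43.
The distinct values are {0, 1, 3, 4, 5, 7, 8, 9, 11, 12, 13, 15, 16, 17, 19, 20, 21, 23, 24, 25, 27, 28, 29, 31, 32, 33, 35, 36, 37, 39, 40, 41, 43}; there are 33 of them.

33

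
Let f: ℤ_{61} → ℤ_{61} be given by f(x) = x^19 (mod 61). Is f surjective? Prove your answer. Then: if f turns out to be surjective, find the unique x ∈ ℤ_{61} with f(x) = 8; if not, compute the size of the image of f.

Since 61 is prime, the nonzero elements of ℤ_{61} form a cyclic group of order 60.
As gcd(19, 60) = 1, raising to the 19th power is a bijection on this group: if x_1^19 ≡ x_2^19 then (x_1x_2^{−1})^19 = 1, and the only element of order dividing gcd(19, 60) = 1 is 1, so x_1 = x_2.
With f(0) = 0 this makes f injective on all of ℤ_{61}, hence bijective (finite equal-size domain and codomain). In particular f is surjective.
Since f is surjective, we find the preimage of 8. The inverse of x ↦ x^19 on (ℤ_{61})^× is x ↦ x^19, because 19·19 = 361 = 6·60 + 1 ≡ 1 (mod 60) and x^{60} = 1 for x ≠ 0 (Fermat). So f⁻¹(8) = 8^19 mod 61.
Repeated squaring mod 61: 8^1 ≡ 8, 8^2 ≡ 8² = 64 ≡ 3, 8^4 ≡ 3² = 9, 8^8 ≡ 9² = 81 ≡ 20, 8^16 ≡ 20² = 400 ≡ 34. Since 19 = 16 + 2 + 1, 8^19 ≡ 34·3·8: 34·3 = 102 ≡ 41, then 41·8 = 328 ≡ 23. So 8^19 ≡ 23 (mod 61).
Hence f⁻¹(8) = 23.

23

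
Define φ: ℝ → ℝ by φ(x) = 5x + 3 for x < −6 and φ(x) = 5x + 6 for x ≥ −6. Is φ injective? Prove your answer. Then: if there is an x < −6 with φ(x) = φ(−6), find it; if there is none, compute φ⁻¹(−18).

Both pieces are strictly increasing (slopes 5 and 5), so each is injective on its own interval.
The left piece maps (−∞, −6) onto (−∞, −27); the right piece maps [−6, ∞) onto [−24, ∞).
These images are disjoint, so no value is attained by both pieces. Thus φ is injective.
Because the two images are disjoint, no x < −6 has φ(x) = φ(−6), so we compute φ⁻¹(−18): −18 lies in [−24, ∞), so solve 5x + 6 = −18: x = (−18 − 6)/5 = −24/5.

-24/5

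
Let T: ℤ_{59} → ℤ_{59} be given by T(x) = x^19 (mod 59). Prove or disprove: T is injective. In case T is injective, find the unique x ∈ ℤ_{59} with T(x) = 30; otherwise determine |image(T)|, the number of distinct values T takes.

Since 59 is prime, the nonzero elements of ℤ_{59} form a cyclic group of order 58.
As gcd(19, 58) = 1, raising to the 19th power is a bijection on this group: if u^19 ≡ v^19 then (uv^{−1})^19 = 1, and the only element of order dividing gcd(19, 58) = 1 is 1, so u = v.
With T(0) = 0 this makes T injective on all of ℤ_{59}, hence bijective (finite equal-size domain and codomain). In particular T is injective.
Since T is injective, we find the preimage of 30. The inverse of x ↦ x^19 on (ℤ_{59})^× is x ↦ x^55, because 19·55 = 1045 = 18·58 + 1 ≡ 1 (mod 58) and x^{58} = 1 for x ≠ 0 (Fermat). So T⁻¹(30) = 30^55 mod 59.
Repeated squaring mod 59: 30^1 ≡ 30, 30^2 ≡ 30² = 900 ≡ 15, 30^4 ≡ 15² = 225 ≡ 48, 30^8 ≡ 48² = 2304 ≡ 3, 30^16 ≡ 3² = 9, 30^32 ≡ 9² = 81 ≡ 22. Since 55 = 32 + 16 + 4 + 2 + 1, 30^55 ≡ 22·9·48·15·30: 22·9 = 198 ≡ 21, then 21·48 = 1008 ≡ 5, then 5·15 = 75 ≡ 16, then 16·30 = 480 ≡ 8. So 30^55 ≡ 8 (mod 59).
Hence T⁻¹(30) = 8.

8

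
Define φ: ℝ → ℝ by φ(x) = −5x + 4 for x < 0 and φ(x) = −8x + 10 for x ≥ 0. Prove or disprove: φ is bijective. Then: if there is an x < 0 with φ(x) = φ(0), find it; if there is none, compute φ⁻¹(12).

-6/5

Both pieces are strictly decreasing (slopes −5 and −8), so each is injective on its own interval.
The left piece maps (−∞, 0) onto (4, ∞); the right piece maps [0, ∞) onto (−∞, 10].
These images overlap. In particular φ(0) = 10 (right piece), and solving −5x + 4 = 10 on the left piece gives x = −6/5 < 0.
So φ(−6/5) = φ(0) with −6/5 ≠ 0, and φ is not injective, hence not bijective. This x = −6/5 is the requested value below 0.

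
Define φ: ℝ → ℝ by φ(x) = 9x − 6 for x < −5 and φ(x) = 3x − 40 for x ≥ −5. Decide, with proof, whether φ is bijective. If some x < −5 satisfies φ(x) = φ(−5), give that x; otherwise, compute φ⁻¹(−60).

Both pieces are strictly increasing (slopes 9 and 3), so each is injective on its own interval.
The left piece maps (−∞, −5) onto (−∞, −51); the right piece maps [−5, ∞) onto [−55, ∞).
These images overlap. In particular φ(−5) = −55 (right piece), and solving 9x − 6 = −55 on the left piece gives x = −49/9 < −5.
So φ(−49/9) = φ(−5) with −49/9 ≠ −5, and φ is not injective, hence not bijective. This x = −49/9 is the requested value below −5.

-49/9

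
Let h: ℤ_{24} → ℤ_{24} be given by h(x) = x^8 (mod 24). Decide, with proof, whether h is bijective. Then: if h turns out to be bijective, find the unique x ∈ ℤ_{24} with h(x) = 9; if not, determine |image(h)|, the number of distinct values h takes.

h(2): Repeated squaring mod 24: 2^1 ≡ 2, 2^2 ≡ 2² = 4, 2^4 ≡ 4² = 16, 2^8 ≡ 16² = 256 ≡ 16. So 2^8 ≡ 16 (mod 24).
h(4): Repeated squaring mod 24: 4^1 ≡ 4, 4^2 ≡ 4² = 16, 4^4 ≡ 16² = 256 ≡ 16, 4^8 ≡ 16² = 256 ≡ 16. So 4^8 ≡ 16 (mod 24).
So h(2) = h(4) = 16 while 2 ≠ 4, so h is not injective, hence not bijective.
Since h is not bijective, we determine |image(h)|. Computing x^8 mod 24 for each x (by repeated squaring, reducing mod 24 at every step), the values h(0), h(1), …, h(23) are: 0, 1, 16, 9, 16, 1, 0, 1, 16, 9, 16, 1, 0, 1, 16, 9, 16, 1, 0, 1, 16, 9, 16, 1.
The distinct values are {0, 1, 9, 16}; there are 4 of them.

4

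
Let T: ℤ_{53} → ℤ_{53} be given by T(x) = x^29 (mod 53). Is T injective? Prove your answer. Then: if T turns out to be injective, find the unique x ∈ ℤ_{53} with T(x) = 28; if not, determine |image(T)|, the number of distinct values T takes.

46

Since 53 is prime, the nonzero elements of ℤ_{53} form a cyclic group of order 52.
As gcd(29, 52) = 1, raising to the 29th power is a bijection on this group: if a^29 ≡ b^29 then (ab^{−1})^29 = 1, and the only element of order dividing gcd(29, 52) = 1 is 1, so a = b.
With T(0) = 0 this makes T injective on all of ℤ_{53}, hence bijective (finite equal-size domain and codomain). In particular T is injective.
Since T is injective, we find the preimage of 28. The inverse of x ↦ x^29 on (ℤ_{53})^× is x ↦ x^9, because 29·9 = 261 = 5·52 + 1 ≡ 1 (mod 52) and x^{52} = 1 for x ≠ 0 (Fermat). So T⁻¹(28) = 28^9 mod 53.
Repeated squaring mod 53: 28^1 ≡ 28, 28^2 ≡ 28² = 784 ≡ 42, 28^4 ≡ 42² = 1764 ≡ 15, 28^8 ≡ 15² = 225 ≡ 13. Since 9 = 8 + 1, 28^9 ≡ 13·28: 13·28 = 364 ≡ 46. So 28^9 ≡ 46 (mod 53).
Hence T⁻¹(28) = 46.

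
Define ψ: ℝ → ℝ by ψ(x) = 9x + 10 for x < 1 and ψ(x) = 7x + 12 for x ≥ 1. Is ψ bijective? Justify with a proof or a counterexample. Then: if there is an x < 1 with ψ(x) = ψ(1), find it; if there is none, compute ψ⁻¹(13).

1/3

Both pieces are strictly increasing (slopes 9 and 7), so each is injective on its own interval.
The left piece maps (−∞, 1) onto (−∞, 19); the right piece maps [1, ∞) onto [19, ∞).
Since 19 = 19, the images partition ℝ: ψ is injective and surjective, hence bijective.
Because the two images are disjoint, no x < 1 has ψ(x) = ψ(1), so we compute ψ⁻¹(13): 13 lies in (−∞, 19), so solve 9x + 10 = 13: x = (13 − 10)/9 = 1/3.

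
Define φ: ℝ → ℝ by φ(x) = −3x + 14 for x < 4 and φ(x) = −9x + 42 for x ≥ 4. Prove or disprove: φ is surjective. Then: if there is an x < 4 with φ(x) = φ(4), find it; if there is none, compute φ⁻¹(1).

8/3

Both pieces are strictly decreasing (slopes −3 and −9), so each is injective on its own interval.
The left piece maps (−∞, 4) onto (2, ∞); the right piece maps [4, ∞) onto (−∞, 6].
The union (2, ∞) ∪ (−∞, 6] covers ℝ, so φ is surjective.
For the follow-up: the images overlap, so an x < 4 with φ(x) = φ(4) exists. φ(4) = 6; solving −3x + 14 = 6 for x < 4 gives x = (6 − 14)/(−3) = 8/3.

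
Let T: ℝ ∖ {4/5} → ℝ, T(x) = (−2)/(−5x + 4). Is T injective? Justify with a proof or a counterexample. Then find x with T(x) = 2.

Suppose T(x_1) = T(x_2). Cross-multiplying: (−2)(−5x_2 + 4) = (−2)(−5x_1 + 4).
Expanding both sides and cancelling the symmetric terms leaves −10·(x_1 − x_2) = 0. Since −10 ≠ 0, x_1 = x_2. Therefore T is injective.
Solving T(x) = 2: cross-multiplying gives −2 = 2(−5x + 4), which rearranges to 10x = 10, so x = 1.

1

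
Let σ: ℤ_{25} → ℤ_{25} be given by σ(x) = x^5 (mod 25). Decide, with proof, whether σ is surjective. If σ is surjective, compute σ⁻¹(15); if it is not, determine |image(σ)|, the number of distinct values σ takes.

σ(0) = 0^5 = 0.
σ(5): Repeated squaring mod 25: 5^1 ≡ 5, 5^2 ≡ 5² = 25 ≡ 0, 5^4 ≡ 0² = 0. Since 5 = 4 + 1, 5^5 ≡ 0·5: 0·5 = 0. So 5^5 ≡ 0 (mod 25).
So σ(0) = σ(5) = 0 while 0 ≠ 5, hence σ is not injective.
A non-injective map from the 25-element set ℤ_{25} to itself takes at most 24 distinct values, so it cannot be surjective. So σ is not surjective.
Since σ is not surjective, we determine |image(σ)|. Computing x^5 mod 25 for each x (by repeated squaring, reducing mod 25 at every step), the values σ(0), σ(1), …, σ(24) are: 0, 1, 7, 18, 24, 0, 1, 7, 18, 24, 0, 1, 7, 18, 24, 0, 1, 7, 18, 24, 0, 1, 7, 18, 24.
The distinct values are {0, 1, 7, 18, 24}; there are 5 of them.

5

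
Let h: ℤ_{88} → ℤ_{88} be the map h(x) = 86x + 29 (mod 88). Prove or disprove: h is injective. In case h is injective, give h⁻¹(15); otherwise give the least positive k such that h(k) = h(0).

We have gcd(86, 88) = 2 > 1. Taking u = 0 and v = 44: h(0) = 29 and h(44) = 86·44 + 29 = 3813 ≡ 29 (mod 88).
So h(0) = h(44) while 0 ≠ 44, so h is not injective.
Since h is not injective, we find the least positive k with h(k) = h(0): this means 86k ≡ 0 (mod 88), i.e. 88 ∣ 86k. Since gcd(86, 88) = 2, dividing through by 2 this holds exactly when 44 ∣ 43k, and as gcd(43, 44) = 1, exactly when 44 ∣ k.
The smallest positive such k is 44.

44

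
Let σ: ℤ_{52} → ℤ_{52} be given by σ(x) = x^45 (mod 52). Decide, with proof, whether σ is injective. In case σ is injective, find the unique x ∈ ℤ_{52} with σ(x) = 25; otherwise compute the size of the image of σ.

σ(2): Repeated squaring mod 52: 2^1 ≡ 2, 2^2 ≡ 2² = 4, 2^4 ≡ 4² = 16, 2^8 ≡ 16² = 256 ≡ 48, 2^16 ≡ 48² = 2304 ≡ 16, 2^32 ≡ 16² = 256 ≡ 48. Since 45 = 32 + 8 + 4 + 1, 2^45 ≡ 48·48·16·2: 48·48 = 2304 ≡ 16, then 16·16 = 256 ≡ 48, then 48·2 = 96 ≡ 44. So 2^45 ≡ 44 (mod 52).
σ(6): Repeated squaring mod 52: 6^1 ≡ 6, 6^2 ≡ 6² = 36, 6^4 ≡ 36² = 1296 ≡ 48, 6^8 ≡ 48² = 2304 ≡ 16, 6^16 ≡ 16² = 256 ≡ 48, 6^32 ≡ 48² = 2304 ≡ 16. Since 45 = 32 + 8 + 4 + 1, 6^45 ≡ 16·16·48·6: 16·16 = 256 ≡ 48, then 48·48 = 2304 ≡ 16, then 16·6 = 96 ≡ 44. So 6^45 ≡ 44 (mod 52).
So σ(2) = σ(6) = 44 while 2 ≠ 6, thus σ is not injective.
Since σ is not injective, we determine |image(σ)|. Computing x^45 mod 52 for each x (by repeated squaring, reducing mod 52 at every step), the values σ(0), σ(1), …, σ(51) are: 0, 1, 44, 27, 12, 5, 44, 47, 8, 1, 12, 47, 12, 13, 40, 31, 40, 25, 44, 31, 8, 21, 40, 51, 8, 25, 0, 27, 44, 1, 12, 31, 44, 21, 8, 27, 12, 21, 12, 39, 40, 5, 40, 51, 44, 5, 8, 47, 40, 25, 8, 51.
The distinct values are {0, 1, 5, 8, 12, 13, 21, 25, 27, 31, 39, 40, 44, 47, 51}; there are 15 of them.

15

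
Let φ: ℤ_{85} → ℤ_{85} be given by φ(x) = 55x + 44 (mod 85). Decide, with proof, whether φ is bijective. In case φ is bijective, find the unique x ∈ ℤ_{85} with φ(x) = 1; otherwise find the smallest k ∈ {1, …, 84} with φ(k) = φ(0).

17

Recall that φ is injective when φ(a) = φ(b) forces a = b.
We have gcd(55, 85) = 5 > 1. Taking a = 0 and b = 17: φ(0) = 44 and φ(17) = 55·17 + 44 = 979 ≡ 44 (mod 85).
So φ(0) = φ(17) while 0 ≠ 17, hence φ is not injective, hence not bijective.
Since φ is not bijective, we find the least positive k with φ(k) = φ(0): this means 55k ≡ 0 (mod 85), i.e. 85 ∣ 55k. Since gcd(55, 85) = 5, dividing through by 5 this holds exactly when 17 ∣ 11k, and as gcd(11, 17) = 1, exactly when 17 ∣ k.
The smallest positive such k is 17.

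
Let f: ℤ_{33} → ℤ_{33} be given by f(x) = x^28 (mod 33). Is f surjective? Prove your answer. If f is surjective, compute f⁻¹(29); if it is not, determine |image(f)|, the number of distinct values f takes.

12

f(4): Repeated squaring mod 33: 4^1 ≡ 4, 4^2 ≡ 4² = 16, 4^4 ≡ 16² = 256 ≡ 25, 4^8 ≡ 25² = 625 ≡ 31, 4^16 ≡ 31² = 961 ≡ 4. Since 28 = 16 + 8 + 4, 4^28 ≡ 4·31·25: 4·31 = 124 ≡ 25, then 25·25 = 625 ≡ 31. So 4^28 ≡ 31 (mod 33).
f(7): Repeated squaring mod 33: 7^1 ≡ 7, 7^2 ≡ 7² = 49 ≡ 16, 7^4 ≡ 16² = 256 ≡ 25, 7^8 ≡ 25² = 625 ≡ 31, 7^16 ≡ 31² = 961 ≡ 4. Since 28 = 16 + 8 + 4, 7^28 ≡ 4·31·25: 4·31 = 124 ≡ 25, then 25·25 = 625 ≡ 31. So 7^28 ≡ 31 (mod 33).
So f(4) = f(7) = 31 while 4 ≠ 7, thus f is not injective.
A non-injective map from the 33-element set ℤ_{33} to itself takes at most 32 distinct values, so it cannot be surjective. So f is not surjective.
Since f is not surjective, we determine |image(f)|. Computing x^28 mod 33 for each x (by repeated squaring, reducing mod 33 at every step), the values f(0), f(1), …, f(32) are: 0, 1, 25, 27, 31, 4, 15, 31, 16, 3, 1, 22, 12, 25, 16, 9, 4, 4, 9, 16, 25, 12, 22, 1, 3, 16, 31, 15, 4, 31, 27, 25, 1.
The distinct values are {0, 1, 3, 4, 9, 12, 15, 16, 22, 25, 27, 31}; there are 12 of them.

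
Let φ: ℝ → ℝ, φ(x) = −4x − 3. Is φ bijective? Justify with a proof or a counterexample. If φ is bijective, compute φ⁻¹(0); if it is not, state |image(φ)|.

-3/4

Suppose φ(u) = φ(v). Then −4u − 3 = −4v − 3, so −4u = −4v, therefore u = v.
For any y ∈ ℝ, x = (y + 3)/(−4) satisfies φ(x) = y.
Therefore φ is bijective.
Since φ is bijective, we compute φ⁻¹(0) = (0 + 3)/(−4) = −3/4.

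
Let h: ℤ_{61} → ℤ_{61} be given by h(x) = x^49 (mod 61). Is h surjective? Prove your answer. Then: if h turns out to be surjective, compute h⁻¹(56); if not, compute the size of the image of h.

15

Since 61 is prime, the nonzero elements of ℤ_{61} form a cyclic group of order 60.
As gcd(49, 60) = 1, raising to the 49th power is a bijection on this group: if u^49 ≡ v^49 then (uv^{−1})^49 = 1, and the only element of order dividing gcd(49, 60) = 1 is 1, so u = v.
With h(0) = 0 this makes h injective on all of ℤ_{61}, hence bijective (finite equal-size domain and codomain). In particular h is surjective.
Since h is surjective, we find the preimage of 56. The inverse of x ↦ x^49 on (ℤ_{61})^× is x ↦ x^49, because 49·49 = 2401 = 40·60 + 1 ≡ 1 (mod 60) and x^{60} = 1 for x ≠ 0 (Fermat). So h⁻¹(56) = 56^49 mod 61.
Repeated squaring mod 61: 56^1 ≡ 56, 56^2 ≡ 56² = 3136 ≡ 25, 56^4 ≡ 25² = 625 ≡ 15, 56^8 ≡ 15² = 225 ≡ 42, 56^16 ≡ 42² = 1764 ≡ 56, 56^32 ≡ 56² = 3136 ≡ 25. Since 49 = 32 + 16 + 1, 56^49 ≡ 25·56·56: 25·56 = 1400 ≡ 58, then 58·56 = 3248 ≡ 15. So 56^49 ≡ 15 (mod 61).
Hence h⁻¹(56) = 15.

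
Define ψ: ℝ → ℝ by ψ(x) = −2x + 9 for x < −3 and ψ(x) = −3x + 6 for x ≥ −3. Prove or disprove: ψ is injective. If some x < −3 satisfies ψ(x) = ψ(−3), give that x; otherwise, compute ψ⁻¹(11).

-5/3

Both pieces are strictly decreasing (slopes −2 and −3), so each is injective on its own interval.
The left piece maps (−∞, −3) onto (15, ∞); the right piece maps [−3, ∞) onto (−∞, 15].
These images are disjoint, so no value is attained by both pieces. So ψ is injective.
Because the two images are disjoint, no x < −3 has ψ(x) = ψ(−3), so we compute ψ⁻¹(11): 11 lies in (−∞, 15], so solve −3x + 6 = 11: x = (11 − 6)/(−3) = −5/3.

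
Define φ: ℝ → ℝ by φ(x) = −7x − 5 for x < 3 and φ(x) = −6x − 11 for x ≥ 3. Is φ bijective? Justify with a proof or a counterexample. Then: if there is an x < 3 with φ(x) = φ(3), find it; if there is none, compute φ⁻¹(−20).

15/7

Both pieces are strictly decreasing (slopes −7 and −6), so each is injective on its own interval.
The left piece maps (−∞, 3) onto (−26, ∞); the right piece maps [3, ∞) onto (−∞, −29].
The images leave a gap (−26 has no preimage), so φ is not surjective, hence not bijective.
Because the two images are disjoint, no x < 3 has φ(x) = φ(3), so we compute φ⁻¹(−20): −20 lies in (−26, ∞), so solve −7x − 5 = −20: x = (−20 + 5)/(−7) = 15/7.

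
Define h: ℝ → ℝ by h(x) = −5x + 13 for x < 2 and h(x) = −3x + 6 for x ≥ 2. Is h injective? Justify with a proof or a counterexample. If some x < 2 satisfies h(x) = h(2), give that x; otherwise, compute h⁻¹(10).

Both pieces are strictly decreasing (slopes −5 and −3), so each is injective on its own interval.
The left piece maps (−∞, 2) onto (3, ∞); the right piece maps [2, ∞) onto (−∞, 0].
These images are disjoint, so no value is attained by both pieces. Hence h is injective.
Because the two images are disjoint, no x < 2 has h(x) = h(2), so we compute h⁻¹(10): 10 lies in (3, ∞), so solve −5x + 13 = 10: x = (10 − 13)/(−5) = 3/5.

3/5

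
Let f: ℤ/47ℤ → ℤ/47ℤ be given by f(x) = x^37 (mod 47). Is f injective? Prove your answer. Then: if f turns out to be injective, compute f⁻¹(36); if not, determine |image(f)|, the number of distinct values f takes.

18

Since 47 is prime, the nonzero elements of ℤ/47ℤ form a cyclic group of order 46.
As gcd(37, 46) = 1, raising to the 37th power is a bijection on this group: if x_1^37 ≡ x_2^37 then (x_1x_2^{−1})^37 = 1, and the only element of order dividing gcd(37, 46) = 1 is 1, so x_1 = x_2.
With f(0) = 0 this makes f injective on all of ℤ/47ℤ, hence bijective (finite equal-size domain and codomain). In particular f is injective.
Since f is injective, we find the preimage of 36. The inverse of x ↦ x^37 on (ℤ/47ℤ)^× is x ↦ x^5, because 37·5 = 185 = 4·46 + 1 ≡ 1 (mod 46) and x^{46} = 1 for x ≠ 0 (Fermat). So f⁻¹(36) = 36^5 mod 47.
Repeated squaring mod 47: 36^1 ≡ 36, 36^2 ≡ 36² = 1296 ≡ 27, 36^4 ≡ 27² = 729 ≡ 24. Since 5 = 4 + 1, 36^5 ≡ 24·36: 24·36 = 864 ≡ 18. So 36^5 ≡ 18 (mod 47).
Hence f⁻¹(36) = 18.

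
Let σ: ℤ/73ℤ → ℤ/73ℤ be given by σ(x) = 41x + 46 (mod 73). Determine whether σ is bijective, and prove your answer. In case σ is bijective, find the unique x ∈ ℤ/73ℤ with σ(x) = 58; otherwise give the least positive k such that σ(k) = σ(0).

27

Suppose σ(u) = σ(v) in ℤ/73ℤ. Then 41u + 46 ≡ 41v + 46 (mod 73), hence 41(u − v) ≡ 0 (mod 73).
Since gcd(41, 73) = 1, 41 is invertible modulo 73, so u − v ≡ 0 (mod 73), i.e. u = v.
We now compute 41⁻¹ mod 73 explicitly. Euclid's algorithm: 73 = 1·41 + 32, 41 = 1·32 + 9, 32 = 3·9 + 5, 9 = 1·5 + 4, 5 = 1·4 + 1; back-substituting gives 1 = 57·41 − 32·73, so 41⁻¹ ≡ 57 (mod 73).
For any y ∈ ℤ/73ℤ, x = 57(y − 46) mod 73 satisfies σ(x) = 41·57(y − 46) + 46 ≡ y (since 41·57 ≡ 1 mod 73). So every y has a preimage.
So σ is bijective.
Since σ is bijective, we find σ⁻¹(58): we need 41x ≡ 58 − 46 ≡ 12 (mod 73). Using 41⁻¹ = 57: x ≡ 57·12 = 684 = 9·73 + 27, so x = 27.
Check: σ(27) = 41·27 + 46 = 1153 = 15·73 + 58 ≡ 58 (mod 73).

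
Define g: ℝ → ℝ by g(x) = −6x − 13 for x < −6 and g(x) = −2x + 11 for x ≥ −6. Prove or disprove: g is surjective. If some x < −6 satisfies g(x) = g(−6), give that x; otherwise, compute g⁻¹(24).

Both pieces are strictly decreasing (slopes −6 and −2), so each is injective on its own interval.
The left piece maps (−∞, −6) onto (23, ∞); the right piece maps [−6, ∞) onto (−∞, 23].
These images together cover ℝ, so g is surjective.
Because the two images are disjoint, no x < −6 has g(x) = g(−6), so we compute g⁻¹(24): 24 lies in (23, ∞), so solve −6x − 13 = 24: x = (24 + 13)/(−6) = −37/6.

-37/6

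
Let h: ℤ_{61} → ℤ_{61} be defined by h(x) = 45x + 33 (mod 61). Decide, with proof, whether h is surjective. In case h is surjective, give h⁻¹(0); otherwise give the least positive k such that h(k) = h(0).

By definition, h is surjective if every y in the codomain equals h(x) for some x in the domain.
Since gcd(45, 61) = 1, 45 is invertible modulo 61. Euclid's algorithm: 61 = 1·45 + 16, 45 = 2·16 + 13, 16 = 1·13 + 3, 13 = 4·3 + 1; back-substituting gives 1 = 19·45 − 14·61, so 45⁻¹ ≡ 19 (mod 61).
Then y ↦ 19(y − 33) is a two-sided inverse to h, so every y ∈ ℤ_{61} has a preimage.
Therefore h is surjective.
Since h is surjective, we find h⁻¹(0): we need 45x ≡ 0 − 33 ≡ 28 (mod 61). Using 45⁻¹ = 19: x ≡ 19·28 = 532 = 8·61 + 44, so x = 44.
Check: h(44) = 45·44 + 33 = 2013 = 33·61 + 0 ≡ 0 (mod 61).

44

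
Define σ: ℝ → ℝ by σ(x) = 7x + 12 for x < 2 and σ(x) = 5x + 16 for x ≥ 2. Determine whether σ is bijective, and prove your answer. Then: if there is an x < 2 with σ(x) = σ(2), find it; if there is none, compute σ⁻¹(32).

Both pieces are strictly increasing (slopes 7 and 5), so each is injective on its own interval.
The left piece maps (−∞, 2) onto (−∞, 26); the right piece maps [2, ∞) onto [26, ∞).
Since 26 = 26, the images partition ℝ: σ is injective and surjective, hence bijective.
Because the two images are disjoint, no x < 2 has σ(x) = σ(2), so we compute σ⁻¹(32): 32 lies in [26, ∞), so solve 5x + 16 = 32: x = (32 − 16)/5 = 16/5.

16/5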